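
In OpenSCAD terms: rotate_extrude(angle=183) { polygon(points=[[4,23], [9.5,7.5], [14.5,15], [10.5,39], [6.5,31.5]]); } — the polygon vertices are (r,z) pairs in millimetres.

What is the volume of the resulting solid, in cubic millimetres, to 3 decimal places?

Profile (r,z), 5 vertices: (4,23) (9.5,7.5) (14.5,15) (10.5,39) (6.5,31.5)
edge 0: (4,23)→(9.5,7.5)  cross = 4·7.5 − 9.5·23 = -188.5000; (r_i+r_j)·cross = 13.5·-188.5000 = -2544.7500
edge 1: (9.5,7.5)→(14.5,15)  cross = 9.5·15 − 14.5·7.5 = 33.7500; (r_i+r_j)·cross = 24·33.7500 = 810.0000
edge 2: (14.5,15)→(10.5,39)  cross = 14.5·39 − 10.5·15 = 408.0000; (r_i+r_j)·cross = 25·408.0000 = 10200.0000
edge 3: (10.5,39)→(6.5,31.5)  cross = 10.5·31.5 − 6.5·39 = 77.2500; (r_i+r_j)·cross = 17·77.2500 = 1313.2500
edge 4: (6.5,31.5)→(4,23)  cross = 6.5·23 − 4·31.5 = 23.5000; (r_i+r_j)·cross = 10.5·23.5000 = 246.7500
Σcross = 354.0000 → A = |Σcross|/2 = 177.0000 mm²
Σ(r_i+r_j)·cross = 10025.2500 → first moment M = |Σ|/6 = 1670.8750
R_c = M/A = 1670.8750/177.0000 = 9.4400 mm
θ = 183° = 3.193953 rad
V = θ·R_c·A = 3.193953·9.4400·177.0000 = 5336.695 mm³

Volume = 5336.695 mm³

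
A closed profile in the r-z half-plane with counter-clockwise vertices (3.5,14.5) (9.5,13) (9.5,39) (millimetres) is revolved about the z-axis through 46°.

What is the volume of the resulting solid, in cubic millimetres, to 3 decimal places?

Profile (r,z), 3 vertices: (3.5,14.5) (9.5,13) (9.5,39)
edge 0: (3.5,14.5)→(9.5,13)  cross = 3.5·13 − 9.5·14.5 = -92.2500; (r_i+r_j)·cross = 13·-92.2500 = -1199.2500
edge 1: (9.5,13)→(9.5,39)  cross = 9.5·39 − 9.5·13 = 247.0000; (r_i+r_j)·cross = 19·247.0000 = 4693.0000
edge 2: (9.5,39)→(3.5,14.5)  cross = 9.5·14.5 − 3.5·39 = 1.2500; (r_i+r_j)·cross = 13·1.2500 = 16.2500
Σcross = 156.0000 → A = |Σcross|/2 = 78.0000 mm²
Σ(r_i+r_j)·cross = 3510.0000 → first moment M = |Σ|/6 = 585.0000
R_c = M/A = 585.0000/78.0000 = 7.5000 mm
θ = 46° = 0.802851 rad
V = θ·R_c·A = 0.802851·7.5000·78.0000 = 469.668 mm³

Volume = 469.668 mm³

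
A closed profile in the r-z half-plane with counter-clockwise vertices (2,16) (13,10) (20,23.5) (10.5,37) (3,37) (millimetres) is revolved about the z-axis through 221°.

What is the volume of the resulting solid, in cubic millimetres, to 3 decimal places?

Profile (r,z), 5 vertices: (2,16) (13,10) (20,23.5) (10.5,37) (3,37)
edge 0: (2,16)→(13,10)  cross = 2·10 − 13·16 = -188.0000; (r_i+r_j)·cross = 15·-188.0000 = -2820.0000
edge 1: (13,10)→(20,23.5)  cross = 13·23.5 − 20·10 = 105.5000; (r_i+r_j)·cross = 33·105.5000 = 3481.5000
edge 2: (20,23.5)→(10.5,37)  cross = 20·37 − 10.5·23.5 = 493.2500; (r_i+r_j)·cross = 30.5·493.2500 = 15044.1250
edge 3: (10.5,37)→(3,37)  cross = 10.5·37 − 3·37 = 277.5000; (r_i+r_j)·cross = 13.5·277.5000 = 3746.2500
edge 4: (3,37)→(2,16)  cross = 3·16 − 2·37 = -26.0000; (r_i+r_j)·cross = 5·-26.0000 = -130.0000
Σcross = 662.2500 → A = |Σcross|/2 = 331.1250 mm²
Σ(r_i+r_j)·cross = 19321.8750 → first moment M = |Σ|/6 = 3220.3125
R_c = M/A = 3220.3125/331.1250 = 9.7254 mm
θ = 221° = 3.857178 rad
V = θ·R_c·A = 3.857178·9.7254·331.1250 = 12421.317 mm³

Volume = 12421.317 mm³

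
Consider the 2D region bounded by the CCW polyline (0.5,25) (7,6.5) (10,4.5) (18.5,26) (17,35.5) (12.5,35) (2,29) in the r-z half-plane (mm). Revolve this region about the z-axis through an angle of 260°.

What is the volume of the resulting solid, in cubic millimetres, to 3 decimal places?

Profile (r,z), 7 vertices: (0.5,25) (7,6.5) (10,4.5) (18.5,26) (17,35.5) (12.5,35) (2,29)
edge 0: (0.5,25)→(7,6.5)  cross = 0.5·6.5 − 7·25 = -171.7500; (r_i+r_j)·cross = 7.5·-171.7500 = -1288.1250
edge 1: (7,6.5)→(10,4.5)  cross = 7·4.5 − 10·6.5 = -33.5000; (r_i+r_j)·cross = 17·-33.5000 = -569.5000
edge 2: (10,4.5)→(18.5,26)  cross = 10·26 − 18.5·4.5 = 176.7500; (r_i+r_j)·cross = 28.5·176.7500 = 5037.3750
edge 3: (18.5,26)→(17,35.5)  cross = 18.5·35.5 − 17·26 = 214.7500; (r_i+r_j)·cross = 35.5·214.7500 = 7623.6250
edge 4: (17,35.5)→(12.5,35)  cross = 17·35 − 12.5·35.5 = 151.2500; (r_i+r_j)·cross = 29.5·151.2500 = 4461.8750
edge 5: (12.5,35)→(2,29)  cross = 12.5·29 − 2·35 = 292.5000; (r_i+r_j)·cross = 14.5·292.5000 = 4241.2500
edge 6: (2,29)→(0.5,25)  cross = 2·25 − 0.5·29 = 35.5000; (r_i+r_j)·cross = 2.5·35.5000 = 88.7500
Σcross = 665.5000 → A = |Σcross|/2 = 332.7500 mm²
Σ(r_i+r_j)·cross = 19595.2500 → first moment M = |Σ|/6 = 3265.8750
R_c = M/A = 3265.8750/332.7500 = 9.8148 mm
θ = 260° = 4.537856 rad
V = θ·R_c·A = 4.537856·9.8148·332.7500 = 14820.071 mm³

Volume = 14820.071 mm³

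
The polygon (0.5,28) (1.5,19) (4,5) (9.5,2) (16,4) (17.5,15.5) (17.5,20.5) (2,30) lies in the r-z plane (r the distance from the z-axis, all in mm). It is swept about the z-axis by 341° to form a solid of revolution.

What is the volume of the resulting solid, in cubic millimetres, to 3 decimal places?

Profile (r,z), 8 vertices: (0.5,28) (1.5,19) (4,5) (9.5,2) (16,4) (17.5,15.5) (17.5,20.5) (2,30)
edge 0: (0.5,28)→(1.5,19)  cross = 0.5·19 − 1.5·28 = -32.5000; (r_i+r_j)·cross = 2·-32.5000 = -65.0000
edge 1: (1.5,19)→(4,5)  cross = 1.5·5 − 4·19 = -68.5000; (r_i+r_j)·cross = 5.5·-68.5000 = -376.7500
edge 2: (4,5)→(9.5,2)  cross = 4·2 − 9.5·5 = -39.5000; (r_i+r_j)·cross = 13.5·-39.5000 = -533.2500
edge 3: (9.5,2)→(16,4)  cross = 9.5·4 − 16·2 = 6.0000; (r_i+r_j)·cross = 25.5·6.0000 = 153.0000
edge 4: (16,4)→(17.5,15.5)  cross = 16·15.5 − 17.5·4 = 178.0000; (r_i+r_j)·cross = 33.5·178.0000 = 5963.0000
edge 5: (17.5,15.5)→(17.5,20.5)  cross = 17.5·20.5 − 17.5·15.5 = 87.5000; (r_i+r_j)·cross = 35·87.5000 = 3062.5000
edge 6: (17.5,20.5)→(2,30)  cross = 17.5·30 − 2·20.5 = 484.0000; (r_i+r_j)·cross = 19.5·484.0000 = 9438.0000
edge 7: (2,30)→(0.5,28)  cross = 2·28 − 0.5·30 = 41.0000; (r_i+r_j)·cross = 2.5·41.0000 = 102.5000
Σcross = 656.0000 → A = |Σcross|/2 = 328.0000 mm²
Σ(r_i+r_j)·cross = 17744.0000 → first moment M = |Σ|/6 = 2957.3333
R_c = M/A = 2957.3333/328.0000 = 9.0163 mm
θ = 341° = 5.951573 rad
V = θ·R_c·A = 5.951573·9.0163·328.0000 = 17600.784 mm³

Volume = 17600.784 mm³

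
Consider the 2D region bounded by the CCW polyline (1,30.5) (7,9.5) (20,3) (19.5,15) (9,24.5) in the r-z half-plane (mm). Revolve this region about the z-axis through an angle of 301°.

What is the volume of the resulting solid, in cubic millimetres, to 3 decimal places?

Profile (r,z), 5 vertices: (1,30.5) (7,9.5) (20,3) (19.5,15) (9,24.5)
edge 0: (1,30.5)→(7,9.5)  cross = 1·9.5 − 7·30.5 = -204.0000; (r_i+r_j)·cross = 8·-204.0000 = -1632.0000
edge 1: (7,9.5)→(20,3)  cross = 7·3 − 20·9.5 = -169.0000; (r_i+r_j)·cross = 27·-169.0000 = -4563.0000
edge 2: (20,3)→(19.5,15)  cross = 20·15 − 19.5·3 = 241.5000; (r_i+r_j)·cross = 39.5·241.5000 = 9539.2500
edge 3: (19.5,15)→(9,24.5)  cross = 19.5·24.5 − 9·15 = 342.7500; (r_i+r_j)·cross = 28.5·342.7500 = 9768.3750
edge 4: (9,24.5)→(1,30.5)  cross = 9·30.5 − 1·24.5 = 250.0000; (r_i+r_j)·cross = 10·250.0000 = 2500.0000
Σcross = 461.2500 → A = |Σcross|/2 = 230.6250 mm²
Σ(r_i+r_j)·cross = 15612.6250 → first moment M = |Σ|/6 = 2602.1042
R_c = M/A = 2602.1042/230.6250 = 11.2828 mm
θ = 301° = 5.253441 rad
V = θ·R_c·A = 5.253441·11.2828·230.6250 = 13670.001 mm³

Volume = 13670.001 mm³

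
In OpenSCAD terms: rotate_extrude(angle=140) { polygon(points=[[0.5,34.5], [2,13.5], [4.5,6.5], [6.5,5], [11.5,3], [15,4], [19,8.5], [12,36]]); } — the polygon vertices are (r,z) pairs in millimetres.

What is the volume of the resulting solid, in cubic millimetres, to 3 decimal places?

Profile (r,z), 8 vertices: (0.5,34.5) (2,13.5) (4.5,6.5) (6.5,5) (11.5,3) (15,4) (19,8.5) (12,36)
edge 0: (0.5,34.5)→(2,13.5)  cross = 0.5·13.5 − 2·34.5 = -62.2500; (r_i+r_j)·cross = 2.5·-62.2500 = -155.6250
edge 1: (2,13.5)→(4.5,6.5)  cross = 2·6.5 − 4.5·13.5 = -47.7500; (r_i+r_j)·cross = 6.5·-47.7500 = -310.3750
edge 2: (4.5,6.5)→(6.5,5)  cross = 4.5·5 − 6.5·6.5 = -19.7500; (r_i+r_j)·cross = 11·-19.7500 = -217.2500
edge 3: (6.5,5)→(11.5,3)  cross = 6.5·3 − 11.5·5 = -38.0000; (r_i+r_j)·cross = 18·-38.0000 = -684.0000
edge 4: (11.5,3)→(15,4)  cross = 11.5·4 − 15·3 = 1.0000; (r_i+r_j)·cross = 26.5·1.0000 = 26.5000
edge 5: (15,4)→(19,8.5)  cross = 15·8.5 − 19·4 = 51.5000; (r_i+r_j)·cross = 34·51.5000 = 1751.0000
edge 6: (19,8.5)→(12,36)  cross = 19·36 − 12·8.5 = 582.0000; (r_i+r_j)·cross = 31·582.0000 = 18042.0000
edge 7: (12,36)→(0.5,34.5)  cross = 12·34.5 − 0.5·36 = 396.0000; (r_i+r_j)·cross = 12.5·396.0000 = 4950.0000
Σcross = 862.7500 → A = |Σcross|/2 = 431.3750 mm²
Σ(r_i+r_j)·cross = 23402.2500 → first moment M = |Σ|/6 = 3900.3750
R_c = M/A = 3900.3750/431.3750 = 9.0417 mm
θ = 140° = 2.443461 rad
V = θ·R_c·A = 2.443461·9.0417·431.3750 = 9530.414 mm³

Volume = 9530.414 mm³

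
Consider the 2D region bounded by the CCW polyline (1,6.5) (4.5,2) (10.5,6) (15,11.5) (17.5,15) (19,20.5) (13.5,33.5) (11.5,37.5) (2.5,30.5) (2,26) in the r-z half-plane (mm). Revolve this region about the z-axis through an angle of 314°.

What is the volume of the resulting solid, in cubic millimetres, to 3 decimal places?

Volume = 20534.697 mm³

Profile (r,z), 10 vertices: (1,6.5) (4.5,2) (10.5,6) (15,11.5) (17.5,15) (19,20.5) (13.5,33.5) (11.5,37.5) (2.5,30.5) (2,26)
edge 0: (1,6.5)→(4.5,2)  cross = 1·2 − 4.5·6.5 = -27.2500; (r_i+r_j)·cross = 5.5·-27.2500 = -149.8750
edge 1: (4.5,2)→(10.5,6)  cross = 4.5·6 − 10.5·2 = 6.0000; (r_i+r_j)·cross = 15·6.0000 = 90.0000
edge 2: (10.5,6)→(15,11.5)  cross = 10.5·11.5 − 15·6 = 30.7500; (r_i+r_j)·cross = 25.5·30.7500 = 784.1250
edge 3: (15,11.5)→(17.5,15)  cross = 15·15 − 17.5·11.5 = 23.7500; (r_i+r_j)·cross = 32.5·23.7500 = 771.8750
edge 4: (17.5,15)→(19,20.5)  cross = 17.5·20.5 − 19·15 = 73.7500; (r_i+r_j)·cross = 36.5·73.7500 = 2691.8750
edge 5: (19,20.5)→(13.5,33.5)  cross = 19·33.5 − 13.5·20.5 = 359.7500; (r_i+r_j)·cross = 32.5·359.7500 = 11691.8750
edge 6: (13.5,33.5)→(11.5,37.5)  cross = 13.5·37.5 − 11.5·33.5 = 121.0000; (r_i+r_j)·cross = 25·121.0000 = 3025.0000
edge 7: (11.5,37.5)→(2.5,30.5)  cross = 11.5·30.5 − 2.5·37.5 = 257.0000; (r_i+r_j)·cross = 14·257.0000 = 3598.0000
edge 8: (2.5,30.5)→(2,26)  cross = 2.5·26 − 2·30.5 = 4.0000; (r_i+r_j)·cross = 4.5·4.0000 = 18.0000
edge 9: (2,26)→(1,6.5)  cross = 2·6.5 − 1·26 = -13.0000; (r_i+r_j)·cross = 3·-13.0000 = -39.0000
Σcross = 835.7500 → A = |Σcross|/2 = 417.8750 mm²
Σ(r_i+r_j)·cross = 22481.8750 → first moment M = |Σ|/6 = 3746.9792
R_c = M/A = 3746.9792/417.8750 = 8.9667 mm
θ = 314° = 5.480334 rad
V = θ·R_c·A = 5.480334·8.9667·417.8750 = 20534.697 mm³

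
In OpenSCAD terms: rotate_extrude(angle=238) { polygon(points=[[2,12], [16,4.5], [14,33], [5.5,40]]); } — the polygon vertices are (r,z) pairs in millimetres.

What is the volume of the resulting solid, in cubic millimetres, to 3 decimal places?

Volume = 12414.400 mm³

Profile (r,z), 4 vertices: (2,12) (16,4.5) (14,33) (5.5,40)
edge 0: (2,12)→(16,4.5)  cross = 2·4.5 − 16·12 = -183.0000; (r_i+r_j)·cross = 18·-183.0000 = -3294.0000
edge 1: (16,4.5)→(14,33)  cross = 16·33 − 14·4.5 = 465.0000; (r_i+r_j)·cross = 30·465.0000 = 13950.0000
edge 2: (14,33)→(5.5,40)  cross = 14·40 − 5.5·33 = 378.5000; (r_i+r_j)·cross = 19.5·378.5000 = 7380.7500
edge 3: (5.5,40)→(2,12)  cross = 5.5·12 − 2·40 = -14.0000; (r_i+r_j)·cross = 7.5·-14.0000 = -105.0000
Σcross = 646.5000 → A = |Σcross|/2 = 323.2500 mm²
Σ(r_i+r_j)·cross = 17931.7500 → first moment M = |Σ|/6 = 2988.6250
R_c = M/A = 2988.6250/323.2500 = 9.2456 mm
θ = 238° = 4.153884 rad
V = θ·R_c·A = 4.153884·9.2456·323.2500 = 12414.400 mm³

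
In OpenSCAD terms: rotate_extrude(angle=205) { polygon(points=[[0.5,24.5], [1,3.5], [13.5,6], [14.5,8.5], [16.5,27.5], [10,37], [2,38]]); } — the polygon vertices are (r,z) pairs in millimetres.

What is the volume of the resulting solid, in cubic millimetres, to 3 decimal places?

Volume = 12401.088 mm³

Profile (r,z), 7 vertices: (0.5,24.5) (1,3.5) (13.5,6) (14.5,8.5) (16.5,27.5) (10,37) (2,38)
edge 0: (0.5,24.5)→(1,3.5)  cross = 0.5·3.5 − 1·24.5 = -22.7500; (r_i+r_j)·cross = 1.5·-22.7500 = -34.1250
edge 1: (1,3.5)→(13.5,6)  cross = 1·6 − 13.5·3.5 = -41.2500; (r_i+r_j)·cross = 14.5·-41.2500 = -598.1250
edge 2: (13.5,6)→(14.5,8.5)  cross = 13.5·8.5 − 14.5·6 = 27.7500; (r_i+r_j)·cross = 28·27.7500 = 777.0000
edge 3: (14.5,8.5)→(16.5,27.5)  cross = 14.5·27.5 − 16.5·8.5 = 258.5000; (r_i+r_j)·cross = 31·258.5000 = 8013.5000
edge 4: (16.5,27.5)→(10,37)  cross = 16.5·37 − 10·27.5 = 335.5000; (r_i+r_j)·cross = 26.5·335.5000 = 8890.7500
edge 5: (10,37)→(2,38)  cross = 10·38 − 2·37 = 306.0000; (r_i+r_j)·cross = 12·306.0000 = 3672.0000
edge 6: (2,38)→(0.5,24.5)  cross = 2·24.5 − 0.5·38 = 30.0000; (r_i+r_j)·cross = 2.5·30.0000 = 75.0000
Σcross = 893.7500 → A = |Σcross|/2 = 446.8750 mm²
Σ(r_i+r_j)·cross = 20796.0000 → first moment M = |Σ|/6 = 3466.0000
R_c = M/A = 3466.0000/446.8750 = 7.7561 mm
θ = 205° = 3.577925 rad
V = θ·R_c·A = 3.577925·7.7561·446.8750 = 12401.088 mm³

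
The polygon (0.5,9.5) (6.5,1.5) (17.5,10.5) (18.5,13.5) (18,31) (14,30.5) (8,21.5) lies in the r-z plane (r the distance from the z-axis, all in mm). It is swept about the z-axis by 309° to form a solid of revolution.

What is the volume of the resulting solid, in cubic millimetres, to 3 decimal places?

Volume = 17657.689 mm³

Profile (r,z), 7 vertices: (0.5,9.5) (6.5,1.5) (17.5,10.5) (18.5,13.5) (18,31) (14,30.5) (8,21.5)
edge 0: (0.5,9.5)→(6.5,1.5)  cross = 0.5·1.5 − 6.5·9.5 = -61.0000; (r_i+r_j)·cross = 7·-61.0000 = -427.0000
edge 1: (6.5,1.5)→(17.5,10.5)  cross = 6.5·10.5 − 17.5·1.5 = 42.0000; (r_i+r_j)·cross = 24·42.0000 = 1008.0000
edge 2: (17.5,10.5)→(18.5,13.5)  cross = 17.5·13.5 − 18.5·10.5 = 42.0000; (r_i+r_j)·cross = 36·42.0000 = 1512.0000
edge 3: (18.5,13.5)→(18,31)  cross = 18.5·31 − 18·13.5 = 330.5000; (r_i+r_j)·cross = 36.5·330.5000 = 12063.2500
edge 4: (18,31)→(14,30.5)  cross = 18·30.5 − 14·31 = 115.0000; (r_i+r_j)·cross = 32·115.0000 = 3680.0000
edge 5: (14,30.5)→(8,21.5)  cross = 14·21.5 − 8·30.5 = 57.0000; (r_i+r_j)·cross = 22·57.0000 = 1254.0000
edge 6: (8,21.5)→(0.5,9.5)  cross = 8·9.5 − 0.5·21.5 = 65.2500; (r_i+r_j)·cross = 8.5·65.2500 = 554.6250
Σcross = 590.7500 → A = |Σcross|/2 = 295.3750 mm²
Σ(r_i+r_j)·cross = 19644.8750 → first moment M = |Σ|/6 = 3274.1458
R_c = M/A = 3274.1458/295.3750 = 11.0847 mm
θ = 309° = 5.393067 rad
V = θ·R_c·A = 5.393067·11.0847·295.3750 = 17657.689 mm³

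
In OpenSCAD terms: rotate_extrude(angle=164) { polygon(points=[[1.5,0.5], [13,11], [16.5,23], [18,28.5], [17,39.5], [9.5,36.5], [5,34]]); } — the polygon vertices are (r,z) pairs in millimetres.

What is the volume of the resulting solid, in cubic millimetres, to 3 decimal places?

Profile (r,z), 7 vertices: (1.5,0.5) (13,11) (16.5,23) (18,28.5) (17,39.5) (9.5,36.5) (5,34)
edge 0: (1.5,0.5)→(13,11)  cross = 1.5·11 − 13·0.5 = 10.0000; (r_i+r_j)·cross = 14.5·10.0000 = 145.0000
edge 1: (13,11)→(16.5,23)  cross = 13·23 − 16.5·11 = 117.5000; (r_i+r_j)·cross = 29.5·117.5000 = 3466.2500
edge 2: (16.5,23)→(18,28.5)  cross = 16.5·28.5 − 18·23 = 56.2500; (r_i+r_j)·cross = 34.5·56.2500 = 1940.6250
edge 3: (18,28.5)→(17,39.5)  cross = 18·39.5 − 17·28.5 = 226.5000; (r_i+r_j)·cross = 35·226.5000 = 7927.5000
edge 4: (17,39.5)→(9.5,36.5)  cross = 17·36.5 − 9.5·39.5 = 245.2500; (r_i+r_j)·cross = 26.5·245.2500 = 6499.1250
edge 5: (9.5,36.5)→(5,34)  cross = 9.5·34 − 5·36.5 = 140.5000; (r_i+r_j)·cross = 14.5·140.5000 = 2037.2500
edge 6: (5,34)→(1.5,0.5)  cross = 5·0.5 − 1.5·34 = -48.5000; (r_i+r_j)·cross = 6.5·-48.5000 = -315.2500
Σcross = 747.5000 → A = |Σcross|/2 = 373.7500 mm²
Σ(r_i+r_j)·cross = 21700.5000 → first moment M = |Σ|/6 = 3616.7500
R_c = M/A = 3616.7500/373.7500 = 9.6769 mm
θ = 164° = 2.862340 rad
V = θ·R_c·A = 2.862340·9.6769·373.7500 = 10352.368 mm³

Volume = 10352.368 mm³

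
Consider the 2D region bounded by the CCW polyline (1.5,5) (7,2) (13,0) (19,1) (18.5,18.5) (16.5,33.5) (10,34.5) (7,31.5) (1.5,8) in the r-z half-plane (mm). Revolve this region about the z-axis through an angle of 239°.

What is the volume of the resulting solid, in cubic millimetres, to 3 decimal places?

Volume = 21299.541 mm³

Profile (r,z), 9 vertices: (1.5,5) (7,2) (13,0) (19,1) (18.5,18.5) (16.5,33.5) (10,34.5) (7,31.5) (1.5,8)
edge 0: (1.5,5)→(7,2)  cross = 1.5·2 − 7·5 = -32.0000; (r_i+r_j)·cross = 8.5·-32.0000 = -272.0000
edge 1: (7,2)→(13,0)  cross = 7·0 − 13·2 = -26.0000; (r_i+r_j)·cross = 20·-26.0000 = -520.0000
edge 2: (13,0)→(19,1)  cross = 13·1 − 19·0 = 13.0000; (r_i+r_j)·cross = 32·13.0000 = 416.0000
edge 3: (19,1)→(18.5,18.5)  cross = 19·18.5 − 18.5·1 = 333.0000; (r_i+r_j)·cross = 37.5·333.0000 = 12487.5000
edge 4: (18.5,18.5)→(16.5,33.5)  cross = 18.5·33.5 − 16.5·18.5 = 314.5000; (r_i+r_j)·cross = 35·314.5000 = 11007.5000
edge 5: (16.5,33.5)→(10,34.5)  cross = 16.5·34.5 − 10·33.5 = 234.2500; (r_i+r_j)·cross = 26.5·234.2500 = 6207.6250
edge 6: (10,34.5)→(7,31.5)  cross = 10·31.5 − 7·34.5 = 73.5000; (r_i+r_j)·cross = 17·73.5000 = 1249.5000
edge 7: (7,31.5)→(1.5,8)  cross = 7·8 − 1.5·31.5 = 8.7500; (r_i+r_j)·cross = 8.5·8.7500 = 74.3750
edge 8: (1.5,8)→(1.5,5)  cross = 1.5·5 − 1.5·8 = -4.5000; (r_i+r_j)·cross = 3·-4.5000 = -13.5000
Σcross = 914.5000 → A = |Σcross|/2 = 457.2500 mm²
Σ(r_i+r_j)·cross = 30637.0000 → first moment M = |Σ|/6 = 5106.1667
R_c = M/A = 5106.1667/457.2500 = 11.1671 mm
θ = 239° = 4.171337 rad
V = θ·R_c·A = 4.171337·11.1671·457.2500 = 21299.541 mm³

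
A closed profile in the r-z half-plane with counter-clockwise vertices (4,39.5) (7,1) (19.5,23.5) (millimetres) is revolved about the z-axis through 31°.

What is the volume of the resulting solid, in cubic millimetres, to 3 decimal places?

Volume = 1509.253 mm³

Profile (r,z), 3 vertices: (4,39.5) (7,1) (19.5,23.5)
edge 0: (4,39.5)→(7,1)  cross = 4·1 − 7·39.5 = -272.5000; (r_i+r_j)·cross = 11·-272.5000 = -2997.5000
edge 1: (7,1)→(19.5,23.5)  cross = 7·23.5 − 19.5·1 = 145.0000; (r_i+r_j)·cross = 26.5·145.0000 = 3842.5000
edge 2: (19.5,23.5)→(4,39.5)  cross = 19.5·39.5 − 4·23.5 = 676.2500; (r_i+r_j)·cross = 23.5·676.2500 = 15891.8750
Σcross = 548.7500 → A = |Σcross|/2 = 274.3750 mm²
Σ(r_i+r_j)·cross = 16736.8750 → first moment M = |Σ|/6 = 2789.4792
R_c = M/A = 2789.4792/274.3750 = 10.1667 mm
θ = 31° = 0.541052 rad
V = θ·R_c·A = 0.541052·10.1667·274.3750 = 1509.253 mm³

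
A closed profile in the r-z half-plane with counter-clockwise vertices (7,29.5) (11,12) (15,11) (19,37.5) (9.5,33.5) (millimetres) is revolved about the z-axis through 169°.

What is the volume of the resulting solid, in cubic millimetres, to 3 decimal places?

Profile (r,z), 5 vertices: (7,29.5) (11,12) (15,11) (19,37.5) (9.5,33.5)
edge 0: (7,29.5)→(11,12)  cross = 7·12 − 11·29.5 = -240.5000; (r_i+r_j)·cross = 18·-240.5000 = -4329.0000
edge 1: (11,12)→(15,11)  cross = 11·11 − 15·12 = -59.0000; (r_i+r_j)·cross = 26·-59.0000 = -1534.0000
edge 2: (15,11)→(19,37.5)  cross = 15·37.5 − 19·11 = 353.5000; (r_i+r_j)·cross = 34·353.5000 = 12019.0000
edge 3: (19,37.5)→(9.5,33.5)  cross = 19·33.5 − 9.5·37.5 = 280.2500; (r_i+r_j)·cross = 28.5·280.2500 = 7987.1250
edge 4: (9.5,33.5)→(7,29.5)  cross = 9.5·29.5 − 7·33.5 = 45.7500; (r_i+r_j)·cross = 16.5·45.7500 = 754.8750
Σcross = 380.0000 → A = |Σcross|/2 = 190.0000 mm²
Σ(r_i+r_j)·cross = 14898.0000 → first moment M = |Σ|/6 = 2483.0000
R_c = M/A = 2483.0000/190.0000 = 13.0684 mm
θ = 169° = 2.949606 rad
V = θ·R_c·A = 2.949606·13.0684·190.0000 = 7323.873 mm³

Volume = 7323.873 mm³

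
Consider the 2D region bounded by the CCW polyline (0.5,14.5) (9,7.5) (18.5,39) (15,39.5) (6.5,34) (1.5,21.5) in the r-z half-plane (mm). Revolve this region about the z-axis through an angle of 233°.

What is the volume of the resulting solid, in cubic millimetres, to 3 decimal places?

Profile (r,z), 6 vertices: (0.5,14.5) (9,7.5) (18.5,39) (15,39.5) (6.5,34) (1.5,21.5)
edge 0: (0.5,14.5)→(9,7.5)  cross = 0.5·7.5 − 9·14.5 = -126.7500; (r_i+r_j)·cross = 9.5·-126.7500 = -1204.1250
edge 1: (9,7.5)→(18.5,39)  cross = 9·39 − 18.5·7.5 = 212.2500; (r_i+r_j)·cross = 27.5·212.2500 = 5836.8750
edge 2: (18.5,39)→(15,39.5)  cross = 18.5·39.5 − 15·39 = 145.7500; (r_i+r_j)·cross = 33.5·145.7500 = 4882.6250
edge 3: (15,39.5)→(6.5,34)  cross = 15·34 − 6.5·39.5 = 253.2500; (r_i+r_j)·cross = 21.5·253.2500 = 5444.8750
edge 4: (6.5,34)→(1.5,21.5)  cross = 6.5·21.5 − 1.5·34 = 88.7500; (r_i+r_j)·cross = 8·88.7500 = 710.0000
edge 5: (1.5,21.5)→(0.5,14.5)  cross = 1.5·14.5 − 0.5·21.5 = 11.0000; (r_i+r_j)·cross = 2·11.0000 = 22.0000
Σcross = 584.2500 → A = |Σcross|/2 = 292.1250 mm²
Σ(r_i+r_j)·cross = 15692.2500 → first moment M = |Σ|/6 = 2615.3750
R_c = M/A = 2615.3750/292.1250 = 8.9529 mm
θ = 233° = 4.066617 rad
V = θ·R_c·A = 4.066617·8.9529·292.1250 = 10635.729 mm³

Volume = 10635.729 mm³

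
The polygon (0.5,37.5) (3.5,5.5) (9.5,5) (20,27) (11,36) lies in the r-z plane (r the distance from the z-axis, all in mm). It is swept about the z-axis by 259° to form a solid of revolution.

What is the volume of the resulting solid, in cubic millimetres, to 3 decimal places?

Volume = 16047.995 mm³

Profile (r,z), 5 vertices: (0.5,37.5) (3.5,5.5) (9.5,5) (20,27) (11,36)
edge 0: (0.5,37.5)→(3.5,5.5)  cross = 0.5·5.5 − 3.5·37.5 = -128.5000; (r_i+r_j)·cross = 4·-128.5000 = -514.0000
edge 1: (3.5,5.5)→(9.5,5)  cross = 3.5·5 − 9.5·5.5 = -34.7500; (r_i+r_j)·cross = 13·-34.7500 = -451.7500
edge 2: (9.5,5)→(20,27)  cross = 9.5·27 − 20·5 = 156.5000; (r_i+r_j)·cross = 29.5·156.5000 = 4616.7500
edge 3: (20,27)→(11,36)  cross = 20·36 − 11·27 = 423.0000; (r_i+r_j)·cross = 31·423.0000 = 13113.0000
edge 4: (11,36)→(0.5,37.5)  cross = 11·37.5 − 0.5·36 = 394.5000; (r_i+r_j)·cross = 11.5·394.5000 = 4536.7500
Σcross = 810.7500 → A = |Σcross|/2 = 405.3750 mm²
Σ(r_i+r_j)·cross = 21300.7500 → first moment M = |Σ|/6 = 3550.1250
R_c = M/A = 3550.1250/405.3750 = 8.7576 mm
θ = 259° = 4.520403 rad
V = θ·R_c·A = 4.520403·8.7576·405.3750 = 16047.995 mm³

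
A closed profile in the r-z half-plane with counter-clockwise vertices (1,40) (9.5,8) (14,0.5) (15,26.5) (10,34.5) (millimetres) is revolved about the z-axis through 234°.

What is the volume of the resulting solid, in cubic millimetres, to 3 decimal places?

Profile (r,z), 5 vertices: (1,40) (9.5,8) (14,0.5) (15,26.5) (10,34.5)
edge 0: (1,40)→(9.5,8)  cross = 1·8 − 9.5·40 = -372.0000; (r_i+r_j)·cross = 10.5·-372.0000 = -3906.0000
edge 1: (9.5,8)→(14,0.5)  cross = 9.5·0.5 − 14·8 = -107.2500; (r_i+r_j)·cross = 23.5·-107.2500 = -2520.3750
edge 2: (14,0.5)→(15,26.5)  cross = 14·26.5 − 15·0.5 = 363.5000; (r_i+r_j)·cross = 29·363.5000 = 10541.5000
edge 3: (15,26.5)→(10,34.5)  cross = 15·34.5 − 10·26.5 = 252.5000; (r_i+r_j)·cross = 25·252.5000 = 6312.5000
edge 4: (10,34.5)→(1,40)  cross = 10·40 − 1·34.5 = 365.5000; (r_i+r_j)·cross = 11·365.5000 = 4020.5000
Σcross = 502.2500 → A = |Σcross|/2 = 251.1250 mm²
Σ(r_i+r_j)·cross = 14448.1250 → first moment M = |Σ|/6 = 2408.0208
R_c = M/A = 2408.0208/251.1250 = 9.5889 mm
θ = 234° = 4.084070 rad
V = θ·R_c·A = 4.084070·9.5889·251.1250 = 9834.527 mm³

Volume = 9834.527 mm³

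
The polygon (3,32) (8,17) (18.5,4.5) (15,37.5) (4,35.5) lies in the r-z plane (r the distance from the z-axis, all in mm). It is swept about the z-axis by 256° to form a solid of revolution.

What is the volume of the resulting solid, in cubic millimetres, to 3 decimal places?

Profile (r,z), 5 vertices: (3,32) (8,17) (18.5,4.5) (15,37.5) (4,35.5)
edge 0: (3,32)→(8,17)  cross = 3·17 − 8·32 = -205.0000; (r_i+r_j)·cross = 11·-205.0000 = -2255.0000
edge 1: (8,17)→(18.5,4.5)  cross = 8·4.5 − 18.5·17 = -278.5000; (r_i+r_j)·cross = 26.5·-278.5000 = -7380.2500
edge 2: (18.5,4.5)→(15,37.5)  cross = 18.5·37.5 − 15·4.5 = 626.2500; (r_i+r_j)·cross = 33.5·626.2500 = 20979.3750
edge 3: (15,37.5)→(4,35.5)  cross = 15·35.5 − 4·37.5 = 382.5000; (r_i+r_j)·cross = 19·382.5000 = 7267.5000
edge 4: (4,35.5)→(3,32)  cross = 4·32 − 3·35.5 = 21.5000; (r_i+r_j)·cross = 7·21.5000 = 150.5000
Σcross = 546.7500 → A = |Σcross|/2 = 273.3750 mm²
Σ(r_i+r_j)·cross = 18762.1250 → first moment M = |Σ|/6 = 3127.0208
R_c = M/A = 3127.0208/273.3750 = 11.4386 mm
θ = 256° = 4.468043 rad
V = θ·R_c·A = 4.468043·11.4386·273.3750 = 13971.663 mm³

Volume = 13971.663 mm³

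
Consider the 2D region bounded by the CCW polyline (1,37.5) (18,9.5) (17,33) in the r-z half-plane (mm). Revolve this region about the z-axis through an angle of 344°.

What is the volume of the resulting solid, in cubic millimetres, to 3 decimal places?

Volume = 13382.766 mm³

Profile (r,z), 3 vertices: (1,37.5) (18,9.5) (17,33)
edge 0: (1,37.5)→(18,9.5)  cross = 1·9.5 − 18·37.5 = -665.5000; (r_i+r_j)·cross = 19·-665.5000 = -12644.5000
edge 1: (18,9.5)→(17,33)  cross = 18·33 − 17·9.5 = 432.5000; (r_i+r_j)·cross = 35·432.5000 = 15137.5000
edge 2: (17,33)→(1,37.5)  cross = 17·37.5 − 1·33 = 604.5000; (r_i+r_j)·cross = 18·604.5000 = 10881.0000
Σcross = 371.5000 → A = |Σcross|/2 = 185.7500 mm²
Σ(r_i+r_j)·cross = 13374.0000 → first moment M = |Σ|/6 = 2229.0000
R_c = M/A = 2229.0000/185.7500 = 12.0000 mm
θ = 344° = 6.003933 rad
V = θ·R_c·A = 6.003933·12.0000·185.7500 = 13382.766 mm³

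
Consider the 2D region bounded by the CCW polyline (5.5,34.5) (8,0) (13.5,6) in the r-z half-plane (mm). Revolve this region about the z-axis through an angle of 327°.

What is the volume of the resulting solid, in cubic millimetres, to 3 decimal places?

Volume = 5258.496 mm³

Profile (r,z), 3 vertices: (5.5,34.5) (8,0) (13.5,6)
edge 0: (5.5,34.5)→(8,0)  cross = 5.5·0 − 8·34.5 = -276.0000; (r_i+r_j)·cross = 13.5·-276.0000 = -3726.0000
edge 1: (8,0)→(13.5,6)  cross = 8·6 − 13.5·0 = 48.0000; (r_i+r_j)·cross = 21.5·48.0000 = 1032.0000
edge 2: (13.5,6)→(5.5,34.5)  cross = 13.5·34.5 − 5.5·6 = 432.7500; (r_i+r_j)·cross = 19·432.7500 = 8222.2500
Σcross = 204.7500 → A = |Σcross|/2 = 102.3750 mm²
Σ(r_i+r_j)·cross = 5528.2500 → first moment M = |Σ|/6 = 921.3750
R_c = M/A = 921.3750/102.3750 = 9.0000 mm
θ = 327° = 5.707227 rad
V = θ·R_c·A = 5.707227·9.0000·102.3750 = 5258.496 mm³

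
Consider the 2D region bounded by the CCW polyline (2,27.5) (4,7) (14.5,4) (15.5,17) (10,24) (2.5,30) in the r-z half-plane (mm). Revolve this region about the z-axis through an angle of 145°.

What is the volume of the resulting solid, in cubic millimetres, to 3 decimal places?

Profile (r,z), 6 vertices: (2,27.5) (4,7) (14.5,4) (15.5,17) (10,24) (2.5,30)
edge 0: (2,27.5)→(4,7)  cross = 2·7 − 4·27.5 = -96.0000; (r_i+r_j)·cross = 6·-96.0000 = -576.0000
edge 1: (4,7)→(14.5,4)  cross = 4·4 − 14.5·7 = -85.5000; (r_i+r_j)·cross = 18.5·-85.5000 = -1581.7500
edge 2: (14.5,4)→(15.5,17)  cross = 14.5·17 − 15.5·4 = 184.5000; (r_i+r_j)·cross = 30·184.5000 = 5535.0000
edge 3: (15.5,17)→(10,24)  cross = 15.5·24 − 10·17 = 202.0000; (r_i+r_j)·cross = 25.5·202.0000 = 5151.0000
edge 4: (10,24)→(2.5,30)  cross = 10·30 − 2.5·24 = 240.0000; (r_i+r_j)·cross = 12.5·240.0000 = 3000.0000
edge 5: (2.5,30)→(2,27.5)  cross = 2.5·27.5 − 2·30 = 8.7500; (r_i+r_j)·cross = 4.5·8.7500 = 39.3750
Σcross = 453.7500 → A = |Σcross|/2 = 226.8750 mm²
Σ(r_i+r_j)·cross = 11567.6250 → first moment M = |Σ|/6 = 1927.9375
R_c = M/A = 1927.9375/226.8750 = 8.4978 mm
θ = 145° = 2.530727 rad
V = θ·R_c·A = 2.530727·8.4978·226.8750 = 4879.084 mm³

Volume = 4879.084 mm³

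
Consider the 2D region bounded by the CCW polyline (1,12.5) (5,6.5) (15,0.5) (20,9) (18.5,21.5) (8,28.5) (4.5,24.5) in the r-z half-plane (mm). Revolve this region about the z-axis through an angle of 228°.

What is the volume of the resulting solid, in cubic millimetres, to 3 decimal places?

Volume = 15068.060 mm³

Profile (r,z), 7 vertices: (1,12.5) (5,6.5) (15,0.5) (20,9) (18.5,21.5) (8,28.5) (4.5,24.5)
edge 0: (1,12.5)→(5,6.5)  cross = 1·6.5 − 5·12.5 = -56.0000; (r_i+r_j)·cross = 6·-56.0000 = -336.0000
edge 1: (5,6.5)→(15,0.5)  cross = 5·0.5 − 15·6.5 = -95.0000; (r_i+r_j)·cross = 20·-95.0000 = -1900.0000
edge 2: (15,0.5)→(20,9)  cross = 15·9 − 20·0.5 = 125.0000; (r_i+r_j)·cross = 35·125.0000 = 4375.0000
edge 3: (20,9)→(18.5,21.5)  cross = 20·21.5 − 18.5·9 = 263.5000; (r_i+r_j)·cross = 38.5·263.5000 = 10144.7500
edge 4: (18.5,21.5)→(8,28.5)  cross = 18.5·28.5 − 8·21.5 = 355.2500; (r_i+r_j)·cross = 26.5·355.2500 = 9414.1250
edge 5: (8,28.5)→(4.5,24.5)  cross = 8·24.5 − 4.5·28.5 = 67.7500; (r_i+r_j)·cross = 12.5·67.7500 = 846.8750
edge 6: (4.5,24.5)→(1,12.5)  cross = 4.5·12.5 − 1·24.5 = 31.7500; (r_i+r_j)·cross = 5.5·31.7500 = 174.6250
Σcross = 692.2500 → A = |Σcross|/2 = 346.1250 mm²
Σ(r_i+r_j)·cross = 22719.3750 → first moment M = |Σ|/6 = 3786.5625
R_c = M/A = 3786.5625/346.1250 = 10.9399 mm
θ = 228° = 3.979351 rad
V = θ·R_c·A = 3.979351·10.9399·346.1250 = 15068.060 mm³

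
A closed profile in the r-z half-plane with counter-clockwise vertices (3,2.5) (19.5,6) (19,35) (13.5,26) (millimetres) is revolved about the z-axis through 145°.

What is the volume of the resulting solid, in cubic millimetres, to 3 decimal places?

Profile (r,z), 4 vertices: (3,2.5) (19.5,6) (19,35) (13.5,26)
edge 0: (3,2.5)→(19.5,6)  cross = 3·6 − 19.5·2.5 = -30.7500; (r_i+r_j)·cross = 22.5·-30.7500 = -691.8750
edge 1: (19.5,6)→(19,35)  cross = 19.5·35 − 19·6 = 568.5000; (r_i+r_j)·cross = 38.5·568.5000 = 21887.2500
edge 2: (19,35)→(13.5,26)  cross = 19·26 − 13.5·35 = 21.5000; (r_i+r_j)·cross = 32.5·21.5000 = 698.7500
edge 3: (13.5,26)→(3,2.5)  cross = 13.5·2.5 − 3·26 = -44.2500; (r_i+r_j)·cross = 16.5·-44.2500 = -730.1250
Σcross = 515.0000 → A = |Σcross|/2 = 257.5000 mm²
Σ(r_i+r_j)·cross = 21164.0000 → first moment M = |Σ|/6 = 3527.3333
R_c = M/A = 3527.3333/257.5000 = 13.6984 mm
θ = 145° = 2.530727 rad
V = θ·R_c·A = 2.530727·13.6984·257.5000 = 8926.719 mm³

Volume = 8926.719 mm³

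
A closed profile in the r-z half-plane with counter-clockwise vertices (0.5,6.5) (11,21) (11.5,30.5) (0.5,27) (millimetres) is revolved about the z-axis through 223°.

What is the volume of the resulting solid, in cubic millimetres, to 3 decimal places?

Profile (r,z), 4 vertices: (0.5,6.5) (11,21) (11.5,30.5) (0.5,27)
edge 0: (0.5,6.5)→(11,21)  cross = 0.5·21 − 11·6.5 = -61.0000; (r_i+r_j)·cross = 11.5·-61.0000 = -701.5000
edge 1: (11,21)→(11.5,30.5)  cross = 11·30.5 − 11.5·21 = 94.0000; (r_i+r_j)·cross = 22.5·94.0000 = 2115.0000
edge 2: (11.5,30.5)→(0.5,27)  cross = 11.5·27 − 0.5·30.5 = 295.2500; (r_i+r_j)·cross = 12·295.2500 = 3543.0000
edge 3: (0.5,27)→(0.5,6.5)  cross = 0.5·6.5 − 0.5·27 = -10.2500; (r_i+r_j)·cross = 1·-10.2500 = -10.2500
Σcross = 318.0000 → A = |Σcross|/2 = 159.0000 mm²
Σ(r_i+r_j)·cross = 4946.2500 → first moment M = |Σ|/6 = 824.3750
R_c = M/A = 824.3750/159.0000 = 5.1847 mm
θ = 223° = 3.892084 rad
V = θ·R_c·A = 3.892084·5.1847·159.0000 = 3208.537 mm³

Volume = 3208.537 mm³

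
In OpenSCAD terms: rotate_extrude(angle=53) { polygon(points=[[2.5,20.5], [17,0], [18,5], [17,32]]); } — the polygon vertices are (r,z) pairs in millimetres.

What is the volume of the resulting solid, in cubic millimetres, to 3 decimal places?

Profile (r,z), 4 vertices: (2.5,20.5) (17,0) (18,5) (17,32)
edge 0: (2.5,20.5)→(17,0)  cross = 2.5·0 − 17·20.5 = -348.5000; (r_i+r_j)·cross = 19.5·-348.5000 = -6795.7500
edge 1: (17,0)→(18,5)  cross = 17·5 − 18·0 = 85.0000; (r_i+r_j)·cross = 35·85.0000 = 2975.0000
edge 2: (18,5)→(17,32)  cross = 18·32 − 17·5 = 491.0000; (r_i+r_j)·cross = 35·491.0000 = 17185.0000
edge 3: (17,32)→(2.5,20.5)  cross = 17·20.5 − 2.5·32 = 268.5000; (r_i+r_j)·cross = 19.5·268.5000 = 5235.7500
Σcross = 496.0000 → A = |Σcross|/2 = 248.0000 mm²
Σ(r_i+r_j)·cross = 18600.0000 → first moment M = |Σ|/6 = 3100.0000
R_c = M/A = 3100.0000/248.0000 = 12.5000 mm
θ = 53° = 0.925025 rad
V = θ·R_c·A = 0.925025·12.5000·248.0000 = 2867.576 mm³

Volume = 2867.576 mm³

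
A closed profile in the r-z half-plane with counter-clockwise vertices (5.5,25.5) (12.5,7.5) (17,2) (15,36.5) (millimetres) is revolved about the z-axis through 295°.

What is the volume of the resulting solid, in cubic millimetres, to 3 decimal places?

Volume = 12531.237 mm³

Profile (r,z), 4 vertices: (5.5,25.5) (12.5,7.5) (17,2) (15,36.5)
edge 0: (5.5,25.5)→(12.5,7.5)  cross = 5.5·7.5 − 12.5·25.5 = -277.5000; (r_i+r_j)·cross = 18·-277.5000 = -4995.0000
edge 1: (12.5,7.5)→(17,2)  cross = 12.5·2 − 17·7.5 = -102.5000; (r_i+r_j)·cross = 29.5·-102.5000 = -3023.7500
edge 2: (17,2)→(15,36.5)  cross = 17·36.5 − 15·2 = 590.5000; (r_i+r_j)·cross = 32·590.5000 = 18896.0000
edge 3: (15,36.5)→(5.5,25.5)  cross = 15·25.5 − 5.5·36.5 = 181.7500; (r_i+r_j)·cross = 20.5·181.7500 = 3725.8750
Σcross = 392.2500 → A = |Σcross|/2 = 196.1250 mm²
Σ(r_i+r_j)·cross = 14603.1250 → first moment M = |Σ|/6 = 2433.8542
R_c = M/A = 2433.8542/196.1250 = 12.4097 mm
θ = 295° = 5.148721 rad
V = θ·R_c·A = 5.148721·12.4097·196.1250 = 12531.237 mm³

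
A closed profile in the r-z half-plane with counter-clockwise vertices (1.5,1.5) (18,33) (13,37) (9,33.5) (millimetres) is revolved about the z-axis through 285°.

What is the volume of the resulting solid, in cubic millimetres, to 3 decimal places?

Profile (r,z), 4 vertices: (1.5,1.5) (18,33) (13,37) (9,33.5)
edge 0: (1.5,1.5)→(18,33)  cross = 1.5·33 − 18·1.5 = 22.5000; (r_i+r_j)·cross = 19.5·22.5000 = 438.7500
edge 1: (18,33)→(13,37)  cross = 18·37 − 13·33 = 237.0000; (r_i+r_j)·cross = 31·237.0000 = 7347.0000
edge 2: (13,37)→(9,33.5)  cross = 13·33.5 − 9·37 = 102.5000; (r_i+r_j)·cross = 22·102.5000 = 2255.0000
edge 3: (9,33.5)→(1.5,1.5)  cross = 9·1.5 − 1.5·33.5 = -36.7500; (r_i+r_j)·cross = 10.5·-36.7500 = -385.8750
Σcross = 325.2500 → A = |Σcross|/2 = 162.6250 mm²
Σ(r_i+r_j)·cross = 9654.8750 → first moment M = |Σ|/6 = 1609.1458
R_c = M/A = 1609.1458/162.6250 = 9.8948 mm
θ = 285° = 4.974188 rad
V = θ·R_c·A = 4.974188·9.8948·162.6250 = 8004.194 mm³

Volume = 8004.194 mm³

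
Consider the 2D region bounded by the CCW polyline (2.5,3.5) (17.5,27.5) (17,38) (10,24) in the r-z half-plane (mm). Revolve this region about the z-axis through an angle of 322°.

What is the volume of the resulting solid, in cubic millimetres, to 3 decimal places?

Volume = 6938.075 mm³

Profile (r,z), 4 vertices: (2.5,3.5) (17.5,27.5) (17,38) (10,24)
edge 0: (2.5,3.5)→(17.5,27.5)  cross = 2.5·27.5 − 17.5·3.5 = 7.5000; (r_i+r_j)·cross = 20·7.5000 = 150.0000
edge 1: (17.5,27.5)→(17,38)  cross = 17.5·38 − 17·27.5 = 197.5000; (r_i+r_j)·cross = 34.5·197.5000 = 6813.7500
edge 2: (17,38)→(10,24)  cross = 17·24 − 10·38 = 28.0000; (r_i+r_j)·cross = 27·28.0000 = 756.0000
edge 3: (10,24)→(2.5,3.5)  cross = 10·3.5 − 2.5·24 = -25.0000; (r_i+r_j)·cross = 12.5·-25.0000 = -312.5000
Σcross = 208.0000 → A = |Σcross|/2 = 104.0000 mm²
Σ(r_i+r_j)·cross = 7407.2500 → first moment M = |Σ|/6 = 1234.5417
R_c = M/A = 1234.5417/104.0000 = 11.8706 mm
θ = 322° = 5.619960 rad
V = θ·R_c·A = 5.619960·11.8706·104.0000 = 6938.075 mm³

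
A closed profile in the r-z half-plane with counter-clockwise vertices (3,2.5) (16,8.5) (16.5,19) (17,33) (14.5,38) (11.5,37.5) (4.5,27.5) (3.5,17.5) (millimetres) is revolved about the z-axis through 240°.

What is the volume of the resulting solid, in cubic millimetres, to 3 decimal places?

Volume = 15675.849 mm³

Profile (r,z), 8 vertices: (3,2.5) (16,8.5) (16.5,19) (17,33) (14.5,38) (11.5,37.5) (4.5,27.5) (3.5,17.5)
edge 0: (3,2.5)→(16,8.5)  cross = 3·8.5 − 16·2.5 = -14.5000; (r_i+r_j)·cross = 19·-14.5000 = -275.5000
edge 1: (16,8.5)→(16.5,19)  cross = 16·19 − 16.5·8.5 = 163.7500; (r_i+r_j)·cross = 32.5·163.7500 = 5321.8750
edge 2: (16.5,19)→(17,33)  cross = 16.5·33 − 17·19 = 221.5000; (r_i+r_j)·cross = 33.5·221.5000 = 7420.2500
edge 3: (17,33)→(14.5,38)  cross = 17·38 − 14.5·33 = 167.5000; (r_i+r_j)·cross = 31.5·167.5000 = 5276.2500
edge 4: (14.5,38)→(11.5,37.5)  cross = 14.5·37.5 − 11.5·38 = 106.7500; (r_i+r_j)·cross = 26·106.7500 = 2775.5000
edge 5: (11.5,37.5)→(4.5,27.5)  cross = 11.5·27.5 − 4.5·37.5 = 147.5000; (r_i+r_j)·cross = 16·147.5000 = 2360.0000
edge 6: (4.5,27.5)→(3.5,17.5)  cross = 4.5·17.5 − 3.5·27.5 = -17.5000; (r_i+r_j)·cross = 8·-17.5000 = -140.0000
edge 7: (3.5,17.5)→(3,2.5)  cross = 3.5·2.5 − 3·17.5 = -43.7500; (r_i+r_j)·cross = 6.5·-43.7500 = -284.3750
Σcross = 731.2500 → A = |Σcross|/2 = 365.6250 mm²
Σ(r_i+r_j)·cross = 22454.0000 → first moment M = |Σ|/6 = 3742.3333
R_c = M/A = 3742.3333/365.6250 = 10.2354 mm
θ = 240° = 4.188790 rad
V = θ·R_c·A = 4.188790·10.2354·365.6250 = 15675.849 mm³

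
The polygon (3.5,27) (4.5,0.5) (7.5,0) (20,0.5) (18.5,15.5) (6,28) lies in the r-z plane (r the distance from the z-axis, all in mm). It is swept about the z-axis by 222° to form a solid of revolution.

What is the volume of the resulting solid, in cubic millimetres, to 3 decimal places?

Volume = 14012.926 mm³

Profile (r,z), 6 vertices: (3.5,27) (4.5,0.5) (7.5,0) (20,0.5) (18.5,15.5) (6,28)
edge 0: (3.5,27)→(4.5,0.5)  cross = 3.5·0.5 − 4.5·27 = -119.7500; (r_i+r_j)·cross = 8·-119.7500 = -958.0000
edge 1: (4.5,0.5)→(7.5,0)  cross = 4.5·0 − 7.5·0.5 = -3.7500; (r_i+r_j)·cross = 12·-3.7500 = -45.0000
edge 2: (7.5,0)→(20,0.5)  cross = 7.5·0.5 − 20·0 = 3.7500; (r_i+r_j)·cross = 27.5·3.7500 = 103.1250
edge 3: (20,0.5)→(18.5,15.5)  cross = 20·15.5 − 18.5·0.5 = 300.7500; (r_i+r_j)·cross = 38.5·300.7500 = 11578.8750
edge 4: (18.5,15.5)→(6,28)  cross = 18.5·28 − 6·15.5 = 425.0000; (r_i+r_j)·cross = 24.5·425.0000 = 10412.5000
edge 5: (6,28)→(3.5,27)  cross = 6·27 − 3.5·28 = 64.0000; (r_i+r_j)·cross = 9.5·64.0000 = 608.0000
Σcross = 670.0000 → A = |Σcross|/2 = 335.0000 mm²
Σ(r_i+r_j)·cross = 21699.5000 → first moment M = |Σ|/6 = 3616.5833
R_c = M/A = 3616.5833/335.0000 = 10.7958 mm
θ = 222° = 3.874631 rad
V = θ·R_c·A = 3.874631·10.7958·335.0000 = 14012.926 mm³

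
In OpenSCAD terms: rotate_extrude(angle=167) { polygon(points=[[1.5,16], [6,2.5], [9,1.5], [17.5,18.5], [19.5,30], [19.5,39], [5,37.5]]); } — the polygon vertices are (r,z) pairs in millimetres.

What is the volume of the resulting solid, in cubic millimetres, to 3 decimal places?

Volume = 14105.447 mm³

Profile (r,z), 7 vertices: (1.5,16) (6,2.5) (9,1.5) (17.5,18.5) (19.5,30) (19.5,39) (5,37.5)
edge 0: (1.5,16)→(6,2.5)  cross = 1.5·2.5 − 6·16 = -92.2500; (r_i+r_j)·cross = 7.5·-92.2500 = -691.8750
edge 1: (6,2.5)→(9,1.5)  cross = 6·1.5 − 9·2.5 = -13.5000; (r_i+r_j)·cross = 15·-13.5000 = -202.5000
edge 2: (9,1.5)→(17.5,18.5)  cross = 9·18.5 − 17.5·1.5 = 140.2500; (r_i+r_j)·cross = 26.5·140.2500 = 3716.6250
edge 3: (17.5,18.5)→(19.5,30)  cross = 17.5·30 − 19.5·18.5 = 164.2500; (r_i+r_j)·cross = 37·164.2500 = 6077.2500
edge 4: (19.5,30)→(19.5,39)  cross = 19.5·39 − 19.5·30 = 175.5000; (r_i+r_j)·cross = 39·175.5000 = 6844.5000
edge 5: (19.5,39)→(5,37.5)  cross = 19.5·37.5 − 5·39 = 536.2500; (r_i+r_j)·cross = 24.5·536.2500 = 13138.1250
edge 6: (5,37.5)→(1.5,16)  cross = 5·16 − 1.5·37.5 = 23.7500; (r_i+r_j)·cross = 6.5·23.7500 = 154.3750
Σcross = 934.2500 → A = |Σcross|/2 = 467.1250 mm²
Σ(r_i+r_j)·cross = 29036.5000 → first moment M = |Σ|/6 = 4839.4167
R_c = M/A = 4839.4167/467.1250 = 10.3600 mm
θ = 167° = 2.914700 rad
V = θ·R_c·A = 2.914700·10.3600·467.1250 = 14105.447 mm³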